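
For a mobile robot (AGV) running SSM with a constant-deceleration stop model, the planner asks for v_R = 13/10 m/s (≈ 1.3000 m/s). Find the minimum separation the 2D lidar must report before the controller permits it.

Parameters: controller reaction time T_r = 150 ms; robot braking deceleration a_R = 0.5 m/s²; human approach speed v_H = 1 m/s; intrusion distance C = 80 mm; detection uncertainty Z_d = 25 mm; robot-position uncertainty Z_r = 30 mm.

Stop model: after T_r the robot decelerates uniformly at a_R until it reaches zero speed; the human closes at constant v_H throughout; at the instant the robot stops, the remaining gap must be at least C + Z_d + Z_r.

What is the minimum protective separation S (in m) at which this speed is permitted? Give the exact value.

S_min = 477/100 m = 4.7700 m

T_s = v_R/a_R = (13/10)/(1/2) = 2.6000 s
robot in T_r: 1.3000·0.1500 = 0.1950 m
braking distance = 1.3000²/(2·0.5000) = 1.6900 m
human over T_r+T_s: 1.0000·(0.1500+2.6000) = 2.7500 m
residual clearance needed = 0.0800+0.0250+0.0300 = 0.1350 m
S_min ≈ 0.1950+1.6900+2.7500+0.1350  ⇒  S_min = 477/100 m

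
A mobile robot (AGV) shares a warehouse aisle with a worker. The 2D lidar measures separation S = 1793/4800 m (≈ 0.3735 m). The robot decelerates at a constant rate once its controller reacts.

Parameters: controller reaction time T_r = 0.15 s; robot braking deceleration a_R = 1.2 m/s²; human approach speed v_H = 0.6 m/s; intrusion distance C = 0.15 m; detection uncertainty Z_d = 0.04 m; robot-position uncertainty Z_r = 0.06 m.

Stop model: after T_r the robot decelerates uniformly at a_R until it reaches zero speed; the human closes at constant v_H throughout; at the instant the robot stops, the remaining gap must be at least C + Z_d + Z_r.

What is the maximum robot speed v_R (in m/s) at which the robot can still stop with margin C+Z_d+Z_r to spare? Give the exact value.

collect terms ⇒ (5/12)·v_R² + (13/20)·v_R + (-161/4800) = 0
  disc = (13/20)² − 4·(5/12)·(-161/4800) = 6889/14400 ; √disc = 83/120
  v_R = (−(13/20) + 83/120) / (2·(5/12)) = 1/20 m/s
check:
stop time T_s = (1/20)/(6/5) = 0.0417 s
robot in T_r: 0.0500·0.1500 = 0.0075 m
robot under decel: 0.0500²/(2·1.2000) = 0.0010 m
human over T_r+T_s: 0.6000·(0.1500+0.0417) = 0.1150 m
C+Z_d+Z_r = 0.1500+0.0400+0.0600 = 0.2500 m
sum ≈ 0.0075+0.0010+0.1150+0.2500 ≈ 0.3735 m = S ✓

v_R_max = 1/20 m/s = 0.0500 m/s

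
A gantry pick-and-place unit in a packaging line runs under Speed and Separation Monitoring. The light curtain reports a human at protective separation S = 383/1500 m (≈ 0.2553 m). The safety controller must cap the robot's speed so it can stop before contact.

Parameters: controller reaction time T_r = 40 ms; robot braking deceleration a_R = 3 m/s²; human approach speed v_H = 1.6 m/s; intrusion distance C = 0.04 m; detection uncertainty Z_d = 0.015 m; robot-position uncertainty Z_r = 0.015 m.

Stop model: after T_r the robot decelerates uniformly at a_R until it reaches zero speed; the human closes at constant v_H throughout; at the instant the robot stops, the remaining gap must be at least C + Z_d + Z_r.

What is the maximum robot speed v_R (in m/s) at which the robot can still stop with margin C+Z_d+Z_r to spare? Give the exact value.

collect terms ⇒ (1/6)·v_R² + (43/75)·v_R + (-91/750) = 0
  disc = (43/75)² − 4·(1/6)·(-91/750) = 256/625 ; √disc = 16/25
  v_R = (−(43/75) + 16/25) / (2·(1/6)) = 1/5 m/s
check:
stop time T_s = (1/5)/3 = 0.0667 s
robot in T_r: 0.2000·0.0400 = 0.0080 m
robot covers 0.2000·0.0667 − ½·3.0000·0.0667² = 0.0067 m while stopping
human closes 1.6000·0.1067 = 0.1707 m
C+Z_d+Z_r = 0.0400+0.0150+0.0150 = 0.0700 m
sum ≈ 0.0080+0.0067+0.1707+0.0700 ≈ 0.2553 m = S ✓

v_R_max = 1/5 m/s = 0.2000 m/s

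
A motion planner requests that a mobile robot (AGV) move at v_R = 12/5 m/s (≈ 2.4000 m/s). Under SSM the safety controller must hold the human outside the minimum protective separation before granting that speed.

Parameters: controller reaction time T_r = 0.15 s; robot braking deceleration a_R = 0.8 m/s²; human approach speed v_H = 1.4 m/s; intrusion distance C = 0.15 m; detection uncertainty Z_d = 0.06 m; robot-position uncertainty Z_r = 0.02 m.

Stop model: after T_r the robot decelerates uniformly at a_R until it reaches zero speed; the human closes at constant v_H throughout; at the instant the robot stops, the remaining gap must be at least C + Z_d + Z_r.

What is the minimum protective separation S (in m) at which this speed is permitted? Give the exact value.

stop time T_s = (12/5)/(4/5) = 3.0000 s
robot covers v_R·T_r = 2.4000·0.1500 = 0.3600 m before braking
robot covers 2.4000·3.0000 − ½·0.8000·3.0000² = 3.6000 m while stopping
human closes 1.4000·3.1500 = 4.4100 m
margins: 0.1500+0.0600+0.0200 = 0.2300 m
S_min ≈ 0.3600+3.6000+4.4100+0.2300  ⇒  S_min = 43/5 m

S_min = 43/5 m = 8.6000 m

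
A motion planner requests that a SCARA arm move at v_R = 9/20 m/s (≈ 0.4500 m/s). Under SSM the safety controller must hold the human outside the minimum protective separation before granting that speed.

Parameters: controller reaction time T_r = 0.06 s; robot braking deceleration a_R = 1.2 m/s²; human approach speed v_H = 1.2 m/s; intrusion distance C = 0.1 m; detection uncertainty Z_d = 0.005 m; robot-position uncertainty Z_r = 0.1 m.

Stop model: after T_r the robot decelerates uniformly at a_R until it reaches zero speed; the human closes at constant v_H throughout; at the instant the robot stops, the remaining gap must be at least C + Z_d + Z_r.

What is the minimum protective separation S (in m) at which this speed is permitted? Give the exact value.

S_min = 6707/8000 m = 0.8384 m

T_s = v_R/a_R = (9/20)/(6/5) = 0.3750 s
robot covers v_R·T_r = 0.4500·0.0600 = 0.0270 m before braking
robot covers 0.4500·0.3750 − ½·1.2000·0.3750² = 0.0844 m while stopping
person approaches 1.2000·(0.0600+0.3750) = 0.5220 m
residual clearance needed = 0.1000+0.0050+0.1000 = 0.2050 m
S_min ≈ 0.0270+0.0844+0.5220+0.2050  ⇒  S_min = 6707/8000 m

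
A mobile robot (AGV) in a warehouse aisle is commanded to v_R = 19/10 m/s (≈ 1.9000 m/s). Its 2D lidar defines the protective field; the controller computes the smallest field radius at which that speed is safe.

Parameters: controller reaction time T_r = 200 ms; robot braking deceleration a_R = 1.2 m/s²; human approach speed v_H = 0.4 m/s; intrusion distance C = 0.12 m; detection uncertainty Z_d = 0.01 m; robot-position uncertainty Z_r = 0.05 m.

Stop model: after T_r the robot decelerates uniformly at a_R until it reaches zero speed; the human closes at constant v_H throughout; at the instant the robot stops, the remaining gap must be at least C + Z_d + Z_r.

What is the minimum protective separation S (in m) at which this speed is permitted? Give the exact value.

S_min = 1111/400 m = 2.7775 m

braking lasts T_s = (19/10)/(6/5) = 1.5833 s
robot in T_r: 1.9000·0.2000 = 0.3800 m
braking distance = 1.9000²/(2·1.2000) = 1.5042 m
person approaches 0.4000·(0.2000+1.5833) = 0.7133 m
residual clearance needed = 0.1200+0.0100+0.0500 = 0.1800 m
S_min ≈ 0.3800+1.5042+0.7133+0.1800  ⇒  S_min = 1111/400 m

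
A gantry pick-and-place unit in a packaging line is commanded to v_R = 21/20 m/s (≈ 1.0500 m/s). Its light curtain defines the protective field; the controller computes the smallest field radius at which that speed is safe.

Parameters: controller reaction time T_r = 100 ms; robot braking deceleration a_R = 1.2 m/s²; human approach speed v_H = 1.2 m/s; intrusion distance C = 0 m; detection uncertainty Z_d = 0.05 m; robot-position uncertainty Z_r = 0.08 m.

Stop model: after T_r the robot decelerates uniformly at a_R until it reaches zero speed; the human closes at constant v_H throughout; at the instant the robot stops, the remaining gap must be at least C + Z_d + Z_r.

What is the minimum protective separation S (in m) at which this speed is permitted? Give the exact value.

T_s = v_R/a_R = (21/20)/(6/5) = 0.8750 s
robot in T_r: 1.0500·0.1000 = 0.1050 m
braking distance = 1.0500²/(2·1.2000) = 0.4594 m
person approaches 1.2000·(0.1000+0.8750) = 1.1700 m
residual clearance needed = 0.0000+0.0500+0.0800 = 0.1300 m
S_min ≈ 0.1050+0.4594+1.1700+0.1300  ⇒  S_min = 2983/1600 m

S_min = 2983/1600 m = 1.8644 m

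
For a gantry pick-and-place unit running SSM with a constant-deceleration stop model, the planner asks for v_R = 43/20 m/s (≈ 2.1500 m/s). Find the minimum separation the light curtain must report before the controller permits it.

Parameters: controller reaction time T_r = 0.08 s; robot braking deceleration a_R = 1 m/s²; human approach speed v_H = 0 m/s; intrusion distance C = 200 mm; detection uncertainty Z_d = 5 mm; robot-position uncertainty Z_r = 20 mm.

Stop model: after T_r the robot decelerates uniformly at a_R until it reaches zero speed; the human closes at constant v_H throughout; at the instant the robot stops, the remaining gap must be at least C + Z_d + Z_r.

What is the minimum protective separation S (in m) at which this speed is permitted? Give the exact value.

S_min = 10833/4000 m = 2.7083 m

T_s = v_R/a_R = (43/20)/1 = 2.1500 s
reaction-phase robot travel = 2.1500·0.0800 = 0.1720 m
robot under decel: 2.1500²/(2·1.0000) = 2.3112 m
person approaches 0.0000·(0.0800+2.1500) = 0.0000 m
C+Z_d+Z_r = 0.2000+0.0050+0.0200 = 0.2250 m
S_min ≈ 0.1720+2.3112+0.0000+0.2250  ⇒  S_min = 10833/4000 m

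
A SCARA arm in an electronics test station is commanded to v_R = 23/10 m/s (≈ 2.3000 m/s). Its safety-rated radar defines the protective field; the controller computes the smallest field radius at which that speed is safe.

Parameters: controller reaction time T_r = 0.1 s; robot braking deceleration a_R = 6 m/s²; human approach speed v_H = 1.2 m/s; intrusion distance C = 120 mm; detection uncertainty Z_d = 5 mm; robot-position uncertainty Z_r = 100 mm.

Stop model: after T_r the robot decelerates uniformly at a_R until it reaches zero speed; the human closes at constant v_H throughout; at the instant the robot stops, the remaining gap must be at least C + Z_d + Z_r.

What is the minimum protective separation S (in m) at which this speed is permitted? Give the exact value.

S_min = 1771/1200 m = 1.4758 m

braking lasts T_s = (23/10)/6 = 0.3833 s
robot covers v_R·T_r = 2.3000·0.1000 = 0.2300 m before braking
robot covers 2.3000·0.3833 − ½·6.0000·0.3833² = 0.4408 m while stopping
human closes 1.2000·0.4833 = 0.5800 m
residual clearance needed = 0.1200+0.0050+0.1000 = 0.2250 m
S_min ≈ 0.2300+0.4408+0.5800+0.2250  ⇒  S_min = 1771/1200 m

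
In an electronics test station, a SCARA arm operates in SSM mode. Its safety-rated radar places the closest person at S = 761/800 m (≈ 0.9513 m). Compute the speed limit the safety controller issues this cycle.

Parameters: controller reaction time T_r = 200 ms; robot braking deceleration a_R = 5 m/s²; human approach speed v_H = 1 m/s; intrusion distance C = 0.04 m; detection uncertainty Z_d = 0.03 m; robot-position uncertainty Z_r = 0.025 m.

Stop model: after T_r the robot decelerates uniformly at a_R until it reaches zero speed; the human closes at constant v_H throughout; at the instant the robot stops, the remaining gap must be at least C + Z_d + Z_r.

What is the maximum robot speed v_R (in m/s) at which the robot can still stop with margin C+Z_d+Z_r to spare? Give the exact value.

quadratic (1/10)·v² + (2/5)·v + (-21/32) = 0
  disc = (2/5)² − 4·(1/10)·(-21/32) = 169/400 ; √disc = 13/20
  v_R = (−(2/5) + 13/20) / (2·(1/10)) = 5/4 m/s
check:
stop time T_s = (5/4)/5 = 0.2500 s
robot covers v_R·T_r = 1.2500·0.2000 = 0.2500 m before braking
robot under decel: 1.2500²/(2·5.0000) = 0.1562 m
person approaches 1.0000·(0.2000+0.2500) = 0.4500 m
C+Z_d+Z_r = 0.0400+0.0300+0.0250 = 0.0950 m
sum ≈ 0.2500+0.1562+0.4500+0.0950 ≈ 0.9513 m = S ✓

v_R_max = 5/4 m/s = 1.2500 m/s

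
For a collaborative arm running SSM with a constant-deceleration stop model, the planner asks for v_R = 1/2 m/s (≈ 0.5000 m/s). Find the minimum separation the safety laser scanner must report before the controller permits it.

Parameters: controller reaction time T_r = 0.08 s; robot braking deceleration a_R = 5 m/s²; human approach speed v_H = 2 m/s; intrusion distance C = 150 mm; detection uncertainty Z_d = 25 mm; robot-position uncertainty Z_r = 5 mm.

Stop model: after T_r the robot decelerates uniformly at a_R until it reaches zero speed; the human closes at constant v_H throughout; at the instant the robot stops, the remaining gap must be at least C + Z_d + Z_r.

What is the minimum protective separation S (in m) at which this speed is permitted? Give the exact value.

S_min = 121/200 m = 0.6050 m

T_s = v_R/a_R = (1/2)/5 = 0.1000 s
robot covers v_R·T_r = 0.5000·0.0800 = 0.0400 m before braking
robot covers 0.5000·0.1000 − ½·5.0000·0.1000² = 0.0250 m while stopping
person approaches 2.0000·(0.0800+0.1000) = 0.3600 m
residual clearance needed = 0.1500+0.0250+0.0050 = 0.1800 m
S_min ≈ 0.0400+0.0250+0.3600+0.1800  ⇒  S_min = 121/200 m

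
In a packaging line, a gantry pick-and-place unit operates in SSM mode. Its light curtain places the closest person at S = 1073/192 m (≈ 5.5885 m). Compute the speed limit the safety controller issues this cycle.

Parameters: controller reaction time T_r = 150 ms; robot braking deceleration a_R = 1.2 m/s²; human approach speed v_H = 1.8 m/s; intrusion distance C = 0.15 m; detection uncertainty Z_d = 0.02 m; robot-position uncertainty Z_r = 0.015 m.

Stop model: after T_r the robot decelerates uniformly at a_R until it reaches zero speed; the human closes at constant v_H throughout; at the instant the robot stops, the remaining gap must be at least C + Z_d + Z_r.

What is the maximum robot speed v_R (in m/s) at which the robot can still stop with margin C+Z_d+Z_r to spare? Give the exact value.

at the boundary: (5/12)·v² + (33/20)·v + (-24641/4800) = 0
  disc = (33/20)² − 4·(5/12)·(-24641/4800) = 162409/14400 ; √disc = 403/120
  v_R = (−(33/20) + 403/120) / (2·(5/12)) = 41/20 m/s
check:
braking lasts T_s = (41/20)/(6/5) = 1.7083 s
reaction-phase robot travel = 2.0500·0.1500 = 0.3075 m
robot under decel: 2.0500²/(2·1.2000) = 1.7510 m
human over T_r+T_s: 1.8000·(0.1500+1.7083) = 3.3450 m
residual clearance needed = 0.1500+0.0200+0.0150 = 0.1850 m
sum ≈ 0.3075+1.7510+3.3450+0.1850 ≈ 5.5885 m = S ✓

v_R_max = 41/20 m/s = 2.0500 m/s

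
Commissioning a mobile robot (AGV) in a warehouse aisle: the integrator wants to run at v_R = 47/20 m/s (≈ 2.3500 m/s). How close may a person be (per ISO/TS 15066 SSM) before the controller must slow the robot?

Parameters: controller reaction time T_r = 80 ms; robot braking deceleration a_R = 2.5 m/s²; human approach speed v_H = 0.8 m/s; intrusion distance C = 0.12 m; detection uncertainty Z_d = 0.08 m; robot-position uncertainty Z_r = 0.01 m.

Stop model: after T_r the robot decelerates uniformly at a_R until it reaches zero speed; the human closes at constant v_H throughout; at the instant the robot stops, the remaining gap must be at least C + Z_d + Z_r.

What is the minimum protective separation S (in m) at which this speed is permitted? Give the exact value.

S_min = 4637/2000 m = 2.3185 m

stop time T_s = (47/20)/(5/2) = 0.9400 s
robot in T_r: 2.3500·0.0800 = 0.1880 m
robot covers 2.3500·0.9400 − ½·2.5000·0.9400² = 1.1045 m while stopping
person approaches 0.8000·(0.0800+0.9400) = 0.8160 m
residual clearance needed = 0.1200+0.0800+0.0100 = 0.2100 m
S_min ≈ 0.1880+1.1045+0.8160+0.2100  ⇒  S_min = 4637/2000 m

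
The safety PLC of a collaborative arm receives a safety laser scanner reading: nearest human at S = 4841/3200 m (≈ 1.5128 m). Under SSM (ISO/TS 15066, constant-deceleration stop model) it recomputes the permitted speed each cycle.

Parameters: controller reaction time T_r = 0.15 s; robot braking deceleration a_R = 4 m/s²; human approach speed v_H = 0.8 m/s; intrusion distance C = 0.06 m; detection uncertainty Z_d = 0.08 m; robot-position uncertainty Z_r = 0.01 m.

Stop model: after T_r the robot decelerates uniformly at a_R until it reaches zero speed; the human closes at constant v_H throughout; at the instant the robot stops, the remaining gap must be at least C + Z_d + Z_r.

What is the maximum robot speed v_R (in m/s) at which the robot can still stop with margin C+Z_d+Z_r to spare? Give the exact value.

v_R_max = 41/20 m/s = 2.0500 m/s

at the boundary: (1/8)·v² + (7/20)·v + (-3977/3200) = 0
  disc = (7/20)² − 4·(1/8)·(-3977/3200) = 4761/6400 ; √disc = 69/80
  v_R = (−(7/20) + 69/80) / (2·(1/8)) = 41/20 m/s
check:
braking lasts T_s = (41/20)/4 = 0.5125 s
robot covers v_R·T_r = 2.0500·0.1500 = 0.3075 m before braking
robot covers 2.0500·0.5125 − ½·4.0000·0.5125² = 0.5253 m while stopping
human over T_r+T_s: 0.8000·(0.1500+0.5125) = 0.5300 m
margins: 0.0600+0.0800+0.0100 = 0.1500 m
sum ≈ 0.3075+0.5253+0.5300+0.1500 ≈ 1.5128 m = S ✓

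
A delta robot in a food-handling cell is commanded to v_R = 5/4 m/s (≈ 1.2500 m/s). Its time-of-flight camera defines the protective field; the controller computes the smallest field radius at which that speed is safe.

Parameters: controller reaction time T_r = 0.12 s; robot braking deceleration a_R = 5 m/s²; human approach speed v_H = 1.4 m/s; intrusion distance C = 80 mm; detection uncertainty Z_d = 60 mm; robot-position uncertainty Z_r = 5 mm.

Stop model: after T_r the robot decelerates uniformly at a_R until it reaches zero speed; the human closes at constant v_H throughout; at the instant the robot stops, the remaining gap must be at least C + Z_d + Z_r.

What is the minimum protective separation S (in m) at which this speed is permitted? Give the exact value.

S_min = 3877/4000 m = 0.9692 m

braking lasts T_s = (5/4)/5 = 0.2500 s
reaction-phase robot travel = 1.2500·0.1200 = 0.1500 m
robot under decel: 1.2500²/(2·5.0000) = 0.1562 m
human closes 1.4000·0.3700 = 0.5180 m
margins: 0.0800+0.0600+0.0050 = 0.1450 m
S_min ≈ 0.1500+0.1562+0.5180+0.1450  ⇒  S_min = 3877/4000 m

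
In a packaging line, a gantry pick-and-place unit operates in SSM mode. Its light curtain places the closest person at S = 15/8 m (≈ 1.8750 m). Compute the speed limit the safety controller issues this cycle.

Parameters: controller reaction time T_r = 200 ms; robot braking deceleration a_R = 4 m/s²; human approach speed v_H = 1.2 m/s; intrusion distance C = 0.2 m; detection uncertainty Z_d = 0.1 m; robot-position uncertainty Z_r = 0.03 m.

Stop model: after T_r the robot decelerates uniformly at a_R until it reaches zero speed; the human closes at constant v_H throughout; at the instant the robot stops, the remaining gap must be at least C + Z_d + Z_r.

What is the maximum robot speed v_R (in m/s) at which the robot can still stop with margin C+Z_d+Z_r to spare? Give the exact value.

v_R_max = 9/5 m/s = 1.8000 m/s

quadratic (1/8)·v² + (1/2)·v + (-261/200) = 0
  disc = (1/2)² − 4·(1/8)·(-261/200) = 361/400 ; √disc = 19/20
  v_R = (−(1/2) + 19/20) / (2·(1/8)) = 9/5 m/s
check:
T_s = v_R/a_R = (9/5)/4 = 0.4500 s
robot in T_r: 1.8000·0.2000 = 0.3600 m
braking distance = 1.8000²/(2·4.0000) = 0.4050 m
person approaches 1.2000·(0.2000+0.4500) = 0.7800 m
residual clearance needed = 0.2000+0.1000+0.0300 = 0.3300 m
sum ≈ 0.3600+0.4050+0.7800+0.3300 ≈ 1.8750 m = S ✓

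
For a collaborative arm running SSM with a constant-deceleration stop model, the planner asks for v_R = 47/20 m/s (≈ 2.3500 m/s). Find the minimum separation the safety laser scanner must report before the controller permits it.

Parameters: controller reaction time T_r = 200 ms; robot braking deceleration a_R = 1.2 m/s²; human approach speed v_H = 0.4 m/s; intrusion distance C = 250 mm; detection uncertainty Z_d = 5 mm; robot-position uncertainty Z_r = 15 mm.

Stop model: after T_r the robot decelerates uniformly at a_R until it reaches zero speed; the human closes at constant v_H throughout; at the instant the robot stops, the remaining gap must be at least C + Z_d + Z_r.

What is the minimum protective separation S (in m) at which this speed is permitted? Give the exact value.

braking lasts T_s = (47/20)/(6/5) = 1.9583 s
robot in T_r: 2.3500·0.2000 = 0.4700 m
braking distance = 2.3500²/(2·1.2000) = 2.3010 m
human closes 0.4000·2.1583 = 0.8633 m
margins: 0.2500+0.0050+0.0150 = 0.2700 m
S_min ≈ 0.4700+2.3010+0.8633+0.2700  ⇒  S_min = 6247/1600 m

S_min = 6247/1600 m = 3.9044 m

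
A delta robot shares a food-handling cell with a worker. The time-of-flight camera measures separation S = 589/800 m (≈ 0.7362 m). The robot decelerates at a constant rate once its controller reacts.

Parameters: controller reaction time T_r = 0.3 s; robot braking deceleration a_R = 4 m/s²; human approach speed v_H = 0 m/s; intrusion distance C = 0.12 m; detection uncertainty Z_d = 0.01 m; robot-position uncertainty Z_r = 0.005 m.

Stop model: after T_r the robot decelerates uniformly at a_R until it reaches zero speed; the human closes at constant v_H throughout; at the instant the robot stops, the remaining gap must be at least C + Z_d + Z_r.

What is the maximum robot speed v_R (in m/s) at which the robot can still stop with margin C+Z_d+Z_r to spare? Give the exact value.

collect terms ⇒ (1/8)·v_R² + (3/10)·v_R + (-481/800) = 0
  disc = (3/10)² − 4·(1/8)·(-481/800) = 25/64 ; √disc = 5/8
  v_R = (−(3/10) + 5/8) / (2·(1/8)) = 13/10 m/s
check:
braking lasts T_s = (13/10)/4 = 0.3250 s
reaction-phase robot travel = 1.3000·0.3000 = 0.3900 m
braking distance = 1.3000²/(2·4.0000) = 0.2112 m
human over T_r+T_s: 0.0000·(0.3000+0.3250) = 0.0000 m
residual clearance needed = 0.1200+0.0100+0.0050 = 0.1350 m
sum ≈ 0.3900+0.2112+0.0000+0.1350 ≈ 0.7362 m = S ✓

v_R_max = 13/10 m/s = 1.3000 m/s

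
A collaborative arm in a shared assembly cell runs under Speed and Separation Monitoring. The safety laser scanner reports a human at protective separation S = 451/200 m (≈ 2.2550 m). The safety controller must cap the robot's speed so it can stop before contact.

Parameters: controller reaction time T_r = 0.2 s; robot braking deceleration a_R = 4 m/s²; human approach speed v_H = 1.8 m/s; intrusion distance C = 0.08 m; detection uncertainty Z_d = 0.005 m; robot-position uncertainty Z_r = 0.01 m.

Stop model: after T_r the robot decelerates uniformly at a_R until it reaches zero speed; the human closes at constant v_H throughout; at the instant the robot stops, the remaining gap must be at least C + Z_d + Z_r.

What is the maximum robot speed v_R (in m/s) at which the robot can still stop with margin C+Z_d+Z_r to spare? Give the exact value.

collect terms ⇒ (1/8)·v_R² + (13/20)·v_R + (-9/5) = 0
  disc = (13/20)² − 4·(1/8)·(-9/5) = 529/400 ; √disc = 23/20
  v_R = (−(13/20) + 23/20) / (2·(1/8)) = 2 m/s
check:
T_s = v_R/a_R = 2/4 = 0.5000 s
robot in T_r: 2.0000·0.2000 = 0.4000 m
robot covers 2.0000·0.5000 − ½·4.0000·0.5000² = 0.5000 m while stopping
human closes 1.8000·0.7000 = 1.2600 m
margins: 0.0800+0.0050+0.0100 = 0.0950 m
sum ≈ 0.4000+0.5000+1.2600+0.0950 ≈ 2.2550 m = S ✓

v_R_max = 2 m/s = 2.0000 m/s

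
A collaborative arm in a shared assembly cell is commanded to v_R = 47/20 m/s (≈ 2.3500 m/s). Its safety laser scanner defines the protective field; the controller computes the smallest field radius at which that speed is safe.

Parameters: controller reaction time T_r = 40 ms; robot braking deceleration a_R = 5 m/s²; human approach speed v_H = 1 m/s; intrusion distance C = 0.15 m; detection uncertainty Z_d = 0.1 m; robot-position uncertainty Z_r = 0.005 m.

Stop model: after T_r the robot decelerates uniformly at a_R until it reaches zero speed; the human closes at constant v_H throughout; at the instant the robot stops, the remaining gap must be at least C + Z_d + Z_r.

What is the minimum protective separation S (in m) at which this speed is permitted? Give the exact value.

stop time T_s = (47/20)/5 = 0.4700 s
reaction-phase robot travel = 2.3500·0.0400 = 0.0940 m
braking distance = 2.3500²/(2·5.0000) = 0.5523 m
human over T_r+T_s: 1.0000·(0.0400+0.4700) = 0.5100 m
C+Z_d+Z_r = 0.1500+0.1000+0.0050 = 0.2550 m
S_min ≈ 0.0940+0.5523+0.5100+0.2550  ⇒  S_min = 1129/800 m

S_min = 1129/800 m = 1.4112 m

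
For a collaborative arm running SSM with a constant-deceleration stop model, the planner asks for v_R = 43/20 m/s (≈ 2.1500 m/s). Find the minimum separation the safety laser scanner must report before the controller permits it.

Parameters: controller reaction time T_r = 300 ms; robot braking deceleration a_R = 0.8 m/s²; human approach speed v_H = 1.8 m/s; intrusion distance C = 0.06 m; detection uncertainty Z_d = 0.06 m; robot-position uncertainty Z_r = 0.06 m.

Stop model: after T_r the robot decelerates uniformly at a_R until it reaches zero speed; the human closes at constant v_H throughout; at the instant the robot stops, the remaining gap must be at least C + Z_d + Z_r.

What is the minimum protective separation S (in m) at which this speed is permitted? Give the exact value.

S_min = 29093/3200 m = 9.0916 m

T_s = v_R/a_R = (43/20)/(4/5) = 2.6875 s
reaction-phase robot travel = 2.1500·0.3000 = 0.6450 m
robot covers 2.1500·2.6875 − ½·0.8000·2.6875² = 2.8891 m while stopping
person approaches 1.8000·(0.3000+2.6875) = 5.3775 m
C+Z_d+Z_r = 0.0600+0.0600+0.0600 = 0.1800 m
S_min ≈ 0.6450+2.8891+5.3775+0.1800  ⇒  S_min = 29093/3200 m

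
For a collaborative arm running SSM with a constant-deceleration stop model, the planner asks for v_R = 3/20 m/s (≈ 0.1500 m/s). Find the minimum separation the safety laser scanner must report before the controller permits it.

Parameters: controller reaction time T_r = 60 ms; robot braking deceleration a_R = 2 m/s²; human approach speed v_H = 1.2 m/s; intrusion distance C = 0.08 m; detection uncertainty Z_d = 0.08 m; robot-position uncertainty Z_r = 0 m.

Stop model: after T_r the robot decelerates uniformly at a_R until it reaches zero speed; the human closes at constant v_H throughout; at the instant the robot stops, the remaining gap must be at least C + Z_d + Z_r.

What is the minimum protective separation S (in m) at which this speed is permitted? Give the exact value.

T_s = v_R/a_R = (3/20)/2 = 0.0750 s
robot covers v_R·T_r = 0.1500·0.0600 = 0.0090 m before braking
robot covers 0.1500·0.0750 − ½·2.0000·0.0750² = 0.0056 m while stopping
person approaches 1.2000·(0.0600+0.0750) = 0.1620 m
margins: 0.0800+0.0800+0.0000 = 0.1600 m
S_min ≈ 0.0090+0.0056+0.1620+0.1600  ⇒  S_min = 2693/8000 m

S_min = 2693/8000 m = 0.3366 m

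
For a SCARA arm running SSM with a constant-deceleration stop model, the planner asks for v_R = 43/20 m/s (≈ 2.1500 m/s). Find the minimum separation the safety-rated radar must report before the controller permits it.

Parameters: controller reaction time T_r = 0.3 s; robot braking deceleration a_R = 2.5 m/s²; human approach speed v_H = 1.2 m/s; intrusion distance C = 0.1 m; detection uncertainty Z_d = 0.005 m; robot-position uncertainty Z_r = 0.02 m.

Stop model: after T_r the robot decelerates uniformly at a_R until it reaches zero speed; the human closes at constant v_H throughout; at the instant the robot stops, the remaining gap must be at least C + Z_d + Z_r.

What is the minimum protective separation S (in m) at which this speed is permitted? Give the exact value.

S_min = 6173/2000 m = 3.0865 m

T_s = v_R/a_R = (43/20)/(5/2) = 0.8600 s
robot covers v_R·T_r = 2.1500·0.3000 = 0.6450 m before braking
braking distance = 2.1500²/(2·2.5000) = 0.9245 m
person approaches 1.2000·(0.3000+0.8600) = 1.3920 m
margins: 0.1000+0.0050+0.0200 = 0.1250 m
S_min ≈ 0.6450+0.9245+1.3920+0.1250  ⇒  S_min = 6173/2000 m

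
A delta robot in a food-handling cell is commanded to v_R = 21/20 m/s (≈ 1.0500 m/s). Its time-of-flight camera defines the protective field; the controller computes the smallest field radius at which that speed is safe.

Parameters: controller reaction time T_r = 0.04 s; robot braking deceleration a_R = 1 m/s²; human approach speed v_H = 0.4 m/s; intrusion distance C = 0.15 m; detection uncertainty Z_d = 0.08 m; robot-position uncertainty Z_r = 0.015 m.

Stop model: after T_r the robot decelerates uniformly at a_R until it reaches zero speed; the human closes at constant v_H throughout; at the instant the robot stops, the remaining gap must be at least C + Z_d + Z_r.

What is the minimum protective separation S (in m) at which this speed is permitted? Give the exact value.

S_min = 5097/4000 m = 1.2743 m

braking lasts T_s = (21/20)/1 = 1.0500 s
robot covers v_R·T_r = 1.0500·0.0400 = 0.0420 m before braking
braking distance = 1.0500²/(2·1.0000) = 0.5513 m
human over T_r+T_s: 0.4000·(0.0400+1.0500) = 0.4360 m
C+Z_d+Z_r = 0.1500+0.0800+0.0150 = 0.2450 m
S_min ≈ 0.0420+0.5513+0.4360+0.2450  ⇒  S_min = 5097/4000 m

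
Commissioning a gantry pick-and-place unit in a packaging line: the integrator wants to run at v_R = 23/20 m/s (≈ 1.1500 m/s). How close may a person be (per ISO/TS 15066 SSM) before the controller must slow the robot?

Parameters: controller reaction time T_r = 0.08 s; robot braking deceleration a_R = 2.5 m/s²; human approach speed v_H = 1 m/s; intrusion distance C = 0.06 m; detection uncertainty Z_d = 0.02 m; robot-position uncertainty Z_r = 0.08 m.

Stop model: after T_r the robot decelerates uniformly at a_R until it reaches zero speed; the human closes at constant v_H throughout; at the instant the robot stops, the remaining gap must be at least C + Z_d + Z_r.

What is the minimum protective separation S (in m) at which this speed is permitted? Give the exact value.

stop time T_s = (23/20)/(5/2) = 0.4600 s
robot covers v_R·T_r = 1.1500·0.0800 = 0.0920 m before braking
robot covers 1.1500·0.4600 − ½·2.5000·0.4600² = 0.2645 m while stopping
person approaches 1.0000·(0.0800+0.4600) = 0.5400 m
C+Z_d+Z_r = 0.0600+0.0200+0.0800 = 0.1600 m
S_min ≈ 0.0920+0.2645+0.5400+0.1600  ⇒  S_min = 2113/2000 m

S_min = 2113/2000 m = 1.0565 m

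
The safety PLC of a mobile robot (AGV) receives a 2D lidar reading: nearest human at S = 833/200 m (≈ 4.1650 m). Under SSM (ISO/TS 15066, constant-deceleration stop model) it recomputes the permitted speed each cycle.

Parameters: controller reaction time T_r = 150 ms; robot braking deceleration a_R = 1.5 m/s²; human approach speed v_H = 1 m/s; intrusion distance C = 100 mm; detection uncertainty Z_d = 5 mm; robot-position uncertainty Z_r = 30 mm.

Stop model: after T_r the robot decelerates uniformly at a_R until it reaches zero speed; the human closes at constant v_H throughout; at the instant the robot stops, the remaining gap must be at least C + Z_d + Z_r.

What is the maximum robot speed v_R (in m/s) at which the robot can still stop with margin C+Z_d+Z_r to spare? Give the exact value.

at the boundary: (1/3)·v² + (49/60)·v + (-97/25) = 0
  disc = (49/60)² − 4·(1/3)·(-97/25) = 841/144 ; √disc = 29/12
  v_R = (−(49/60) + 29/12) / (2·(1/3)) = 12/5 m/s
check:
braking lasts T_s = (12/5)/(3/2) = 1.6000 s
robot covers v_R·T_r = 2.4000·0.1500 = 0.3600 m before braking
braking distance = 2.4000²/(2·1.5000) = 1.9200 m
human over T_r+T_s: 1.0000·(0.1500+1.6000) = 1.7500 m
residual clearance needed = 0.1000+0.0050+0.0300 = 0.1350 m
sum ≈ 0.3600+1.9200+1.7500+0.1350 ≈ 4.1650 m = S ✓

v_R_max = 12/5 m/s = 2.4000 m/s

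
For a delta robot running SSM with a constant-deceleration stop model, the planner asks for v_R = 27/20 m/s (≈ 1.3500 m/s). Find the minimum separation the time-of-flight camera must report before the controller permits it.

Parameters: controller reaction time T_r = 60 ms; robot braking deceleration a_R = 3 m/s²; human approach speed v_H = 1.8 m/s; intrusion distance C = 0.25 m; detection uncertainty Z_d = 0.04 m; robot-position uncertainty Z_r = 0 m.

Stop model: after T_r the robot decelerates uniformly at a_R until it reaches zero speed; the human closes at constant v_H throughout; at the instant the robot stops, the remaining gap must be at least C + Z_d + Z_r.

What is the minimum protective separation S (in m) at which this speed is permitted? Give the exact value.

S_min = 6371/4000 m = 1.5928 m

braking lasts T_s = (27/20)/3 = 0.4500 s
reaction-phase robot travel = 1.3500·0.0600 = 0.0810 m
robot under decel: 1.3500²/(2·3.0000) = 0.3038 m
human over T_r+T_s: 1.8000·(0.0600+0.4500) = 0.9180 m
margins: 0.2500+0.0400+0.0000 = 0.2900 m
S_min ≈ 0.0810+0.3038+0.9180+0.2900  ⇒  S_min = 6371/4000 m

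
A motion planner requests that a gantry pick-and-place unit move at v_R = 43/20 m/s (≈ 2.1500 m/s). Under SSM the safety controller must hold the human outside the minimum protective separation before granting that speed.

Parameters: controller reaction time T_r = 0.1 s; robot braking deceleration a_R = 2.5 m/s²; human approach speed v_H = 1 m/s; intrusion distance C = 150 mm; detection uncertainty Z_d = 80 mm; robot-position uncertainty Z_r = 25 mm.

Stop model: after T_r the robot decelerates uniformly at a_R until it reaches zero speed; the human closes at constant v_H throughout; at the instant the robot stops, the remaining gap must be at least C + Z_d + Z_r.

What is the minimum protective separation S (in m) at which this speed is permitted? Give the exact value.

S_min = 4709/2000 m = 2.3545 m

braking lasts T_s = (43/20)/(5/2) = 0.8600 s
robot covers v_R·T_r = 2.1500·0.1000 = 0.2150 m before braking
braking distance = 2.1500²/(2·2.5000) = 0.9245 m
human closes 1.0000·0.9600 = 0.9600 m
residual clearance needed = 0.1500+0.0800+0.0250 = 0.2550 m
S_min ≈ 0.2150+0.9245+0.9600+0.2550  ⇒  S_min = 4709/2000 m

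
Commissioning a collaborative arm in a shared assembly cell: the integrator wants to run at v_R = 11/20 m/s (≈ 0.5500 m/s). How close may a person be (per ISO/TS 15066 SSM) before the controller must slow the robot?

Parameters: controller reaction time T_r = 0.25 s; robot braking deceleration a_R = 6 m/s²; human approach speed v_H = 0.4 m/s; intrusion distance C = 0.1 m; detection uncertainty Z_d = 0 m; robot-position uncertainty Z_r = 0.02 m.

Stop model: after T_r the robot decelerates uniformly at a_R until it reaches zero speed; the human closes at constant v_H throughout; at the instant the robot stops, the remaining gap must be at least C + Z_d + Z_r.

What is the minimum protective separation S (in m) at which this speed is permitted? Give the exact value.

stop time T_s = (11/20)/6 = 0.0917 s
robot in T_r: 0.5500·0.2500 = 0.1375 m
robot covers 0.5500·0.0917 − ½·6.0000·0.0917² = 0.0252 m while stopping
person approaches 0.4000·(0.2500+0.0917) = 0.1367 m
margins: 0.1000+0.0000+0.0200 = 0.1200 m
S_min ≈ 0.1375+0.0252+0.1367+0.1200  ⇒  S_min = 671/1600 m

S_min = 671/1600 m = 0.4194 m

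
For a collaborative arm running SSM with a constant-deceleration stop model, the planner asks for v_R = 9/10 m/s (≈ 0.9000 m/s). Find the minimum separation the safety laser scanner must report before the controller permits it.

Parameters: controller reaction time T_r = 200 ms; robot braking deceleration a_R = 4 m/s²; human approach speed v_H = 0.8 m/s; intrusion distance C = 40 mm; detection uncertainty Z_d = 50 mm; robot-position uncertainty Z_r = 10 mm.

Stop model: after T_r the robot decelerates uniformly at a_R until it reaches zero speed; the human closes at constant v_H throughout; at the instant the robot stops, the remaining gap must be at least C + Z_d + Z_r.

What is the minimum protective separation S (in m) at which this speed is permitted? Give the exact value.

stop time T_s = (9/10)/4 = 0.2250 s
robot in T_r: 0.9000·0.2000 = 0.1800 m
robot covers 0.9000·0.2250 − ½·4.0000·0.2250² = 0.1013 m while stopping
human over T_r+T_s: 0.8000·(0.2000+0.2250) = 0.3400 m
C+Z_d+Z_r = 0.0400+0.0500+0.0100 = 0.1000 m
S_min ≈ 0.1800+0.1013+0.3400+0.1000  ⇒  S_min = 577/800 m

S_min = 577/800 m = 0.7212 m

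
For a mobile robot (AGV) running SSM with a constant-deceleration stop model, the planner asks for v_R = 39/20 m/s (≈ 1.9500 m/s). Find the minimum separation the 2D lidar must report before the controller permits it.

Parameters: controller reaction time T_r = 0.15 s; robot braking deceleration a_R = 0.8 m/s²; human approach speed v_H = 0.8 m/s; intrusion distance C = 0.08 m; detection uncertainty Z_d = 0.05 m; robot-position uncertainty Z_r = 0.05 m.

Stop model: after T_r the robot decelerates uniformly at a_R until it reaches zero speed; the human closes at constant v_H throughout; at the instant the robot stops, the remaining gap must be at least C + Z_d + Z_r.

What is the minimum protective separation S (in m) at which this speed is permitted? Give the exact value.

stop time T_s = (39/20)/(4/5) = 2.4375 s
reaction-phase robot travel = 1.9500·0.1500 = 0.2925 m
robot under decel: 1.9500²/(2·0.8000) = 2.3766 m
human closes 0.8000·2.5875 = 2.0700 m
C+Z_d+Z_r = 0.0800+0.0500+0.0500 = 0.1800 m
S_min ≈ 0.2925+2.3766+2.0700+0.1800  ⇒  S_min = 15741/3200 m

S_min = 15741/3200 m = 4.9191 m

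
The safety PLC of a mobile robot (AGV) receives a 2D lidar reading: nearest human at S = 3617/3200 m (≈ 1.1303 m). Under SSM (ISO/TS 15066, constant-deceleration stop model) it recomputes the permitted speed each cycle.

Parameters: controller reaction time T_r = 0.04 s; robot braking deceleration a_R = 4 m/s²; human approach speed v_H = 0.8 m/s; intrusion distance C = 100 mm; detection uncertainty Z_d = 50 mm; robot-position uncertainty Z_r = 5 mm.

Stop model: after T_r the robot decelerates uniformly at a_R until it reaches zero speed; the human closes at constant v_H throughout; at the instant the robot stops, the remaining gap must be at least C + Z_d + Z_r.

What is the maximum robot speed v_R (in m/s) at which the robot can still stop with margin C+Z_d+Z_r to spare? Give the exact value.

collect terms ⇒ (1/8)·v_R² + (6/25)·v_R + (-15093/16000) = 0
  disc = (6/25)² − 4·(1/8)·(-15093/16000) = 84681/160000 ; √disc = 291/400
  v_R = (−(6/25) + 291/400) / (2·(1/8)) = 39/20 m/s
check:
T_s = v_R/a_R = (39/20)/4 = 0.4875 s
robot in T_r: 1.9500·0.0400 = 0.0780 m
robot under decel: 1.9500²/(2·4.0000) = 0.4753 m
human closes 0.8000·0.5275 = 0.4220 m
residual clearance needed = 0.1000+0.0500+0.0050 = 0.1550 m
sum ≈ 0.0780+0.4753+0.4220+0.1550 ≈ 1.1303 m = S ✓

v_R_max = 39/20 m/s = 1.9500 m/s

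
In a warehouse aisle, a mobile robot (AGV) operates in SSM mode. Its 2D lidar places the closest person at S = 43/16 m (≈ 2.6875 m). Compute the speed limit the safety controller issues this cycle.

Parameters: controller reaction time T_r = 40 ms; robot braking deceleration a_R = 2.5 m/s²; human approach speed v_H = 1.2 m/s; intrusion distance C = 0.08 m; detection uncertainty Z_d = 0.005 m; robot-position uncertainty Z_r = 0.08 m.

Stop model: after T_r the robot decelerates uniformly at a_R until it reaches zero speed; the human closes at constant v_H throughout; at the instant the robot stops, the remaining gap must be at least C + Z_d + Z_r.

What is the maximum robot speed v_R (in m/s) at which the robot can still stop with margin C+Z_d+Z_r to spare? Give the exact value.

v_R_max = 49/20 m/s = 2.4500 m/s

collect terms ⇒ (1/5)·v_R² + (13/25)·v_R + (-4949/2000) = 0
  disc = (13/25)² − 4·(1/5)·(-4949/2000) = 9/4 ; √disc = 3/2
  v_R = (−(13/25) + 3/2) / (2·(1/5)) = 49/20 m/s
check:
braking lasts T_s = (49/20)/(5/2) = 0.9800 s
reaction-phase robot travel = 2.4500·0.0400 = 0.0980 m
robot under decel: 2.4500²/(2·2.5000) = 1.2005 m
person approaches 1.2000·(0.0400+0.9800) = 1.2240 m
residual clearance needed = 0.0800+0.0050+0.0800 = 0.1650 m
sum ≈ 0.0980+1.2005+1.2240+0.1650 ≈ 2.6875 m = S ✓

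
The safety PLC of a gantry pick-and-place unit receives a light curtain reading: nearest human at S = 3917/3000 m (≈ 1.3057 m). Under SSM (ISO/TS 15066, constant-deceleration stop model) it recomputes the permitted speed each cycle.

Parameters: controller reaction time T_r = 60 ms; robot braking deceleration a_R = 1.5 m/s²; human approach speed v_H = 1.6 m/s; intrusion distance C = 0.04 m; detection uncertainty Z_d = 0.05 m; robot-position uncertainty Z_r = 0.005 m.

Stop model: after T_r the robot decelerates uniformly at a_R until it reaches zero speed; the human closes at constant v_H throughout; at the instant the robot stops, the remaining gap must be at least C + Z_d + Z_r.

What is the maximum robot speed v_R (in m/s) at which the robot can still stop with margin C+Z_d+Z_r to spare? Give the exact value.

at the boundary: (1/3)·v² + (169/150)·v + (-418/375) = 0
  disc = (169/150)² − 4·(1/3)·(-418/375) = 6889/2500 ; √disc = 83/50
  v_R = (−(169/150) + 83/50) / (2·(1/3)) = 4/5 m/s
check:
stop time T_s = (4/5)/(3/2) = 0.5333 s
reaction-phase robot travel = 0.8000·0.0600 = 0.0480 m
braking distance = 0.8000²/(2·1.5000) = 0.2133 m
person approaches 1.6000·(0.0600+0.5333) = 0.9493 m
C+Z_d+Z_r = 0.0400+0.0500+0.0050 = 0.0950 m
sum ≈ 0.0480+0.2133+0.9493+0.0950 ≈ 1.3057 m = S ✓

v_R_max = 4/5 m/s = 0.8000 m/s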